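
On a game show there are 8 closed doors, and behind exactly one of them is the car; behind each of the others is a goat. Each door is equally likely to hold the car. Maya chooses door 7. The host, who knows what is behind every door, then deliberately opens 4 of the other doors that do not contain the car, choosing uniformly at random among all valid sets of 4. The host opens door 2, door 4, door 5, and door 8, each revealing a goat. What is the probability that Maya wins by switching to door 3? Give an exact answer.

Consider each possible location of the car in turn.
If it is behind any of doors 1, 3, and 6 (prior 1/8 each): the host has 15 equally likely choices, so probability 1/15; weight (1/8)·(1/15) = 1/120 each.
If it is behind any of doors 2, 4, 5, and 8 (prior 1/8 each): that door was opened and seen not to hold the prize — ruled out; weight (1/8)·0 = 0 each.
If it is behind door 7 (prior 1/8): the host has 35 equally likely choices, so probability 1/35; weight (1/8)·(1/35) = 1/280.
The weights sum to 1/35.
So P(the car behind door 3 | the host opened door 2, door 4, door 5, and door 8) = (1/120) / (1/35) = 7/24.

7/24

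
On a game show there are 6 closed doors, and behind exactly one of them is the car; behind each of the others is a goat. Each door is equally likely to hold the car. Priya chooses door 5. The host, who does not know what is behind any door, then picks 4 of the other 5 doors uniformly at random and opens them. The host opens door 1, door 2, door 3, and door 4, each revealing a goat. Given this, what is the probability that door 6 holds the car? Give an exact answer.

Because the host chose which doors to open without knowing where the car is, the choice is independent of the prize location. Learning that none of the 4 opened doors holds the car simply rules out those 4 locations and leaves the remaining 2 doors still equally likely by symmetry.
So P(the car behind door 6) = 1/2.

1/2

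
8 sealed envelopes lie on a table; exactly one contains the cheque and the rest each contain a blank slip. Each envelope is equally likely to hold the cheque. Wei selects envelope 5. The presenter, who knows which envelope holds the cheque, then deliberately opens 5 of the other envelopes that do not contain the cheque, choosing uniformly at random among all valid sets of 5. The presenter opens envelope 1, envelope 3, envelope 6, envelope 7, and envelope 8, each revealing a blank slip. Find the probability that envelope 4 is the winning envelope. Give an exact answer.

7/16

Consider each possible location of the cheque in turn.
If it is in any of envelopes 1, 3, 6, 7, and 8 (prior 1/8 each): that envelope was opened and seen not to hold the prize — ruled out; weight (1/8)·0 = 0 each.
If it is in either of envelopes 2 and 4 (prior 1/8 each): the presenter has 6 equally likely choices, so probability 1/6; weight (1/8)·(1/6) = 1/48 each.
If it is in envelope 5 (prior 1/8): the presenter has 21 equally likely choices, so probability 1/21; weight (1/8)·(1/21) = 1/168.
The weights sum to 1/21.
So P(the cheque in envelope 4 | the presenter opened envelope 1, envelope 3, envelope 6, envelope 7, and envelope 8) = (1/48) / (1/21) = 7/16.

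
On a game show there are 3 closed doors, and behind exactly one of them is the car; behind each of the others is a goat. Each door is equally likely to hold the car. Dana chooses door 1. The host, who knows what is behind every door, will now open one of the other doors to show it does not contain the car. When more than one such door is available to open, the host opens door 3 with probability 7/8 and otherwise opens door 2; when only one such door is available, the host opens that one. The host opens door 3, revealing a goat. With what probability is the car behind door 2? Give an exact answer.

Consider each possible location of the car in turn.
If it is behind door 1 (prior 1/3): door 3 is available, opened with probability 7/8; weight (1/3)·(7/8) = 7/24.
If it is behind door 2 (prior 1/3): only door 3 is available, probability 1; weight (1/3)·1 = 1/3.
If it is behind door 3 (prior 1/3): the host opened door 3, so this case is ruled out; weight (1/3)·0 = 0.
The weights sum to 5/8.
So P(the car behind door 2 | the host opened door 3) = (1/3) / (5/8) = 8/15.

8/15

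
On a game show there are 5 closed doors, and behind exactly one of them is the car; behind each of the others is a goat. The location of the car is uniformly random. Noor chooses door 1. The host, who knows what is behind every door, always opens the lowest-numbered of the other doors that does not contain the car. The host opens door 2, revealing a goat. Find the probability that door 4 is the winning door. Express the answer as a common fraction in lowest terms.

1/4

Consider each possible location of the car in turn.
If it is behind any of doors 1, 3, 4, and 5 (prior 1/5 each): door 2 is the lowest-numbered option available, probability 1; weight (1/5)·1 = 1/5 each.
If it is behind door 2 (prior 1/5): the host opened door 2, so this case is ruled out; weight (1/5)·0 = 0.
The weights sum to 4/5.
So P(the car behind door 4 | the host opened door 2) = (1/5) / (4/5) = 1/4.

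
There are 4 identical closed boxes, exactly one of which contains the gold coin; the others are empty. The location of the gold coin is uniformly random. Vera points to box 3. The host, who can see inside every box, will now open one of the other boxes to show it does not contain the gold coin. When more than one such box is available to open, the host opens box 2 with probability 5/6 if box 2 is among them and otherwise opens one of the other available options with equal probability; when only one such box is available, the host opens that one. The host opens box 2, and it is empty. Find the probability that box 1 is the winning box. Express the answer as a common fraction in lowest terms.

Condition on the true location of the gold coin.
If it is in any of boxes 1, 3, and 4 (prior 1/4 each): box 2 is available, opened with probability 5/6; weight (1/4)·(5/6) = 5/24 each.
If it is in box 2 (prior 1/4): the host opened box 2, so this case is ruled out; weight (1/4)·0 = 0.
The weights sum to 5/8.
So P(the gold coin in box 1 | the host opened box 2) = (5/24) / (5/8) = 1/3.

1/3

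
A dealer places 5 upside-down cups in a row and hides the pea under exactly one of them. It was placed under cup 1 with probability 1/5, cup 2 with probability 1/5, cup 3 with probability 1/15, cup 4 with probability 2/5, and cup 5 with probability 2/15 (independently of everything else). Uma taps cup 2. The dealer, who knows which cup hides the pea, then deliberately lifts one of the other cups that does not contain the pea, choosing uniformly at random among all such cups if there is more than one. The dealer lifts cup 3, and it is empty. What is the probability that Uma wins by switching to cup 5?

8/53

Apply Bayes' rule, conditioning on where the pea actually is.
If it is under cup 1 (prior 1/5): the dealer has 3 equally likely choices, so probability 1/3; weight (1/5)·(1/3) = 1/15.
If it is under cup 2 (prior 1/5): the dealer has 4 equally likely choices, so probability 1/4; weight (1/5)·(1/4) = 1/20.
If it is under cup 3 (prior 1/15): the dealer opened cup 3, so this case is ruled out; weight (1/15)·0 = 0.
If it is under cup 4 (prior 2/5): the dealer has 3 equally likely choices, so probability 1/3; weight (2/5)·(1/3) = 2/15.
If it is under cup 5 (prior 2/15): the dealer has 3 equally likely choices, so probability 1/3; weight (2/15)·(1/3) = 2/45.
The weights sum to 53/180.
So P(the pea under cup 5 | the dealer opened cup 3) = (2/45) / (53/180) = 8/53.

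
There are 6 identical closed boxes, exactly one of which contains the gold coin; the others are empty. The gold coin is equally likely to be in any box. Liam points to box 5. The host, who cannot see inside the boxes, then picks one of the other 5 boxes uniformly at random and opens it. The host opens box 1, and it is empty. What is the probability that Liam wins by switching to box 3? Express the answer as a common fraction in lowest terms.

Because the host chose which box to open without knowing where the gold coin is, the choice is independent of the prize location. Learning that box 1 does not hold the gold coin simply rules out that one location and leaves the remaining 5 boxes still equally likely by symmetry.
So P(the gold coin in box 3) = 1/5.

1/5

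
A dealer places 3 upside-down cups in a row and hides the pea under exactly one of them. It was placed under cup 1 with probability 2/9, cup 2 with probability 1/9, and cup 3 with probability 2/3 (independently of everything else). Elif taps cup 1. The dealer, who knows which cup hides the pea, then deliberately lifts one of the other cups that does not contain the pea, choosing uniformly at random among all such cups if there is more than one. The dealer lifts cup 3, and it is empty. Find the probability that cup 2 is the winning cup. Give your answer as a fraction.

1/2

Consider each possible location of the pea in turn.
If it is under cup 1 (prior 2/9): the dealer has 2 equally likely choices, so probability 1/2; weight (2/9)·(1/2) = 1/9.
If it is under cup 2 (prior 1/9): the dealer has no choice, probability 1; weight (1/9)·1 = 1/9.
If it is under cup 3 (prior 2/3): the dealer opened cup 3, so this case is ruled out; weight (2/3)·0 = 0.
The weights sum to 2/9.
So P(the pea under cup 2 | the dealer opened cup 3) = (1/9) / (2/9) = 1/2.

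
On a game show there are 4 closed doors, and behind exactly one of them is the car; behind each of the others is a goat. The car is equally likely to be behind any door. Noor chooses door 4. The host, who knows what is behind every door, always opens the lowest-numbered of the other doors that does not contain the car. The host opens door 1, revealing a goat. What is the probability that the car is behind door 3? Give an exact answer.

Apply Bayes' rule, conditioning on where the car actually is.
If it is behind door 1 (prior 1/4): the host opened door 1, so this case is ruled out; weight (1/4)·0 = 0.
If it is behind any of doors 2, 3, and 4 (prior 1/4 each): door 1 is the lowest-numbered option available, probability 1; weight (1/4)·1 = 1/4 each.
The weights sum to 3/4.
So P(the car behind door 3 | the host opened door 1) = (1/4) / (3/4) = 1/3.

1/3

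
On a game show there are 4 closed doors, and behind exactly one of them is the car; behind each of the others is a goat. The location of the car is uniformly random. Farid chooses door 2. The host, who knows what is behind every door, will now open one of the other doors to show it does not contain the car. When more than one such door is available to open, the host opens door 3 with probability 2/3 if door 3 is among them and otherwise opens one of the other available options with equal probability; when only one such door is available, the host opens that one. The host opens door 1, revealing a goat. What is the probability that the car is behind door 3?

Apply Bayes' rule, conditioning on where the car actually is.
If it is behind door 1 (prior 1/4): the host opened door 1, so this case is ruled out; weight (1/4)·0 = 0.
If it is behind door 2 (prior 1/4): door 3 is available but not opened; door 1 gets probability (1 − 2/3)/2 = 1/6; weight (1/4)·(1/6) = 1/24.
If it is behind door 3 (prior 1/4): door 3 holds the prize so is unavailable; the host chooses uniformly among the 2 others, probability 1/2; weight (1/4)·(1/2) = 1/8.
If it is behind door 4 (prior 1/4): door 3 is available but not opened, probability 1/3; weight (1/4)·(1/3) = 1/12.
The weights sum to 1/4.
So P(the car behind door 3 | the host opened door 1) = (1/8) / (1/4) = 1/2.

1/2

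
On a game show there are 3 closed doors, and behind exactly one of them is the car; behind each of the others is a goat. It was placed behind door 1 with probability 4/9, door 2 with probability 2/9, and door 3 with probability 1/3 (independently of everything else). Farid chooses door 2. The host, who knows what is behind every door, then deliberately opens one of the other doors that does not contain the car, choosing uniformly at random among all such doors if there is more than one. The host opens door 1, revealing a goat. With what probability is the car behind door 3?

3/4

Apply Bayes' rule, conditioning on where the car actually is.
If it is behind door 1 (prior 4/9): the host opened door 1, so this case is ruled out; weight (4/9)·0 = 0.
If it is behind door 2 (prior 2/9): the host has 2 equally likely choices, so probability 1/2; weight (2/9)·(1/2) = 1/9.
If it is behind door 3 (prior 1/3): the host has no choice, probability 1; weight (1/3)·1 = 1/3.
The weights sum to 4/9.
So P(the car behind door 3 | the host opened door 1) = (1/3) / (4/9) = 3/4.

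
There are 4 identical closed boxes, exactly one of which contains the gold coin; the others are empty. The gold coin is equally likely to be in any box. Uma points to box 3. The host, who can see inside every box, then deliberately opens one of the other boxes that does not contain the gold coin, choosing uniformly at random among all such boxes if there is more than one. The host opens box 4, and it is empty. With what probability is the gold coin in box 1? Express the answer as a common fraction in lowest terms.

3/8

Condition on the true location of the gold coin.
If it is in either of boxes 1 and 2 (prior 1/4 each): the host has 2 equally likely choices, so probability 1/2; weight (1/4)·(1/2) = 1/8 each.
If it is in box 3 (prior 1/4): the host has 3 equally likely choices, so probability 1/3; weight (1/4)·(1/3) = 1/12.
If it is in box 4 (prior 1/4): the host opened box 4, so this case is ruled out; weight (1/4)·0 = 0.
The weights sum to 1/3.
So P(the gold coin in box 1 | the host opened box 4) = (1/8) / (1/3) = 3/8.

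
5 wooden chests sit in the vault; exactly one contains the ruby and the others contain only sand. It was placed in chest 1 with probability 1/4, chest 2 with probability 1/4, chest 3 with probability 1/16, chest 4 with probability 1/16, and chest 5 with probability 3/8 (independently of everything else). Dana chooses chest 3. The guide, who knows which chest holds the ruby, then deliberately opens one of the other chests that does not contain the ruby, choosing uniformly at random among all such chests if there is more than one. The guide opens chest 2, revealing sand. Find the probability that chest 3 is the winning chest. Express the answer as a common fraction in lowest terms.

Apply Bayes' rule, conditioning on where the ruby actually is.
If it is in chest 1 (prior 1/4): the guide has 3 equally likely choices, so probability 1/3; weight (1/4)·(1/3) = 1/12.
If it is in chest 2 (prior 1/4): the guide opened chest 2, so this case is ruled out; weight (1/4)·0 = 0.
If it is in chest 3 (prior 1/16): the guide has 4 equally likely choices, so probability 1/4; weight (1/16)·(1/4) = 1/64.
If it is in chest 4 (prior 1/16): the guide has 3 equally likely choices, so probability 1/3; weight (1/16)·(1/3) = 1/48.
If it is in chest 5 (prior 3/8): the guide has 3 equally likely choices, so probability 1/3; weight (3/8)·(1/3) = 1/8.
The weights sum to 47/192.
So P(the ruby in chest 3 | the guide opened chest 2) = (1/64) / (47/192) = 3/47.

3/47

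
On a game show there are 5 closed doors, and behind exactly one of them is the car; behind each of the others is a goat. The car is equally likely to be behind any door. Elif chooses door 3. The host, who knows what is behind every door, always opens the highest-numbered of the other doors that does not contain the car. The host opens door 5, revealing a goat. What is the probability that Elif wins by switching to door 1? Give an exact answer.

1/4

Apply Bayes' rule, conditioning on where the car actually is.
If it is behind any of doors 1, 2, 3, and 4 (prior 1/5 each): door 5 is the highest-numbered option available, probability 1; weight (1/5)·1 = 1/5 each.
If it is behind door 5 (prior 1/5): the host opened door 5, so this case is ruled out; weight (1/5)·0 = 0.
The weights sum to 4/5.
So P(the car behind door 1 | the host opened door 5) = (1/5) / (4/5) = 1/4.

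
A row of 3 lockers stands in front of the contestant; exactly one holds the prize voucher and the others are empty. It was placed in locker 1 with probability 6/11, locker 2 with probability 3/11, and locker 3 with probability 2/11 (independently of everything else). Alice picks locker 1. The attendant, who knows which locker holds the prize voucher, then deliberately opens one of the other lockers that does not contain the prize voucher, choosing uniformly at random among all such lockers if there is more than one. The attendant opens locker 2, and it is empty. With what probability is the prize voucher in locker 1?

3/5

Apply Bayes' rule, conditioning on where the prize voucher actually is.
If it is in locker 1 (prior 6/11): the attendant has 2 equally likely choices, so probability 1/2; weight (6/11)·(1/2) = 3/11.
If it is in locker 2 (prior 3/11): the attendant opened locker 2, so this case is ruled out; weight (3/11)·0 = 0.
If it is in locker 3 (prior 2/11): the attendant has no choice, probability 1; weight (2/11)·1 = 2/11.
The weights sum to 5/11.
So P(the prize voucher in locker 1 | the attendant opened locker 2) = (3/11) / (5/11) = 3/5.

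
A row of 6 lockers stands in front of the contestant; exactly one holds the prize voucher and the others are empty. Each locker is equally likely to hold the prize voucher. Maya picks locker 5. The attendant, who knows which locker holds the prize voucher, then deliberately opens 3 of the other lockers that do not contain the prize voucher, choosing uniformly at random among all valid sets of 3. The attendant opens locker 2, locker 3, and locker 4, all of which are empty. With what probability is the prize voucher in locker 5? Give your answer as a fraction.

Condition on the true location of the prize voucher.
If it is in either of lockers 1 and 6 (prior 1/6 each): the attendant has 4 equally likely choices, so probability 1/4; weight (1/6)·(1/4) = 1/24 each.
If it is in any of lockers 2, 3, and 4 (prior 1/6 each): that locker was opened and seen not to hold the prize — ruled out; weight (1/6)·0 = 0 each.
If it is in locker 5 (prior 1/6): the attendant has 10 equally likely choices, so probability 1/10; weight (1/6)·(1/10) = 1/60.
The weights sum to 1/10.
So P(the prize voucher in locker 5 | the attendant opened locker 2, locker 3, and locker 4) = (1/60) / (1/10) = 1/6.

1/6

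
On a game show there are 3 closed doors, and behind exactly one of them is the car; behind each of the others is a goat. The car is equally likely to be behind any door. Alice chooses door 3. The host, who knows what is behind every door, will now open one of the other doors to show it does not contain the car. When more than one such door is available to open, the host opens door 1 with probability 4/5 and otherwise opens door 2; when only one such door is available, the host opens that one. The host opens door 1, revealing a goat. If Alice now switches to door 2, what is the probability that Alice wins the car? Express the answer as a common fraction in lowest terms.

5/9

Apply Bayes' rule, conditioning on where the car actually is.
If it is behind door 1 (prior 1/3): the host opened door 1, so this case is ruled out; weight (1/3)·0 = 0.
If it is behind door 2 (prior 1/3): only door 1 is available, probability 1; weight (1/3)·1 = 1/3.
If it is behind door 3 (prior 1/3): door 1 is available, opened with probability 4/5; weight (1/3)·(4/5) = 4/15.
The weights sum to 3/5.
So P(the car behind door 2 | the host opened door 1) = (1/3) / (3/5) = 5/9.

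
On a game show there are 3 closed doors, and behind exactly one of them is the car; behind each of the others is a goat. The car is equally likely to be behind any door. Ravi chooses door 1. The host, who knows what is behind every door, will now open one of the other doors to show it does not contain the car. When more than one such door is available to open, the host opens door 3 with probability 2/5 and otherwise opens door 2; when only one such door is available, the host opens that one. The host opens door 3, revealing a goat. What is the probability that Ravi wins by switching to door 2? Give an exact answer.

Apply Bayes' rule, conditioning on where the car actually is.
If it is behind door 1 (prior 1/3): door 3 is available, opened with probability 2/5; weight (1/3)·(2/5) = 2/15.
If it is behind door 2 (prior 1/3): only door 3 is available, probability 1; weight (1/3)·1 = 1/3.
If it is behind door 3 (prior 1/3): the host opened door 3, so this case is ruled out; weight (1/3)·0 = 0.
The weights sum to 7/15.
So P(the car behind door 2 | the host opened door 3) = (1/3) / (7/15) = 5/7.

5/7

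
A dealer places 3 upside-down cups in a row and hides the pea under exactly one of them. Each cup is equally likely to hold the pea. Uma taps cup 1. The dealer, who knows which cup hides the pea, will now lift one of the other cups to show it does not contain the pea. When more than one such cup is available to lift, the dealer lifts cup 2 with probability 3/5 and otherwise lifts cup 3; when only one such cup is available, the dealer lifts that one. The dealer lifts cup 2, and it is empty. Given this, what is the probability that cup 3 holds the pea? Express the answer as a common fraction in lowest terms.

5/8

Apply Bayes' rule, conditioning on where the pea actually is.
If it is under cup 1 (prior 1/3): cup 2 is available, opened with probability 3/5; weight (1/3)·(3/5) = 1/5.
If it is under cup 2 (prior 1/3): the dealer opened cup 2, so this case is ruled out; weight (1/3)·0 = 0.
If it is under cup 3 (prior 1/3): only cup 2 is available, probability 1; weight (1/3)·1 = 1/3.
The weights sum to 8/15.
So P(the pea under cup 3 | the dealer opened cup 2) = (1/3) / (8/15) = 5/8.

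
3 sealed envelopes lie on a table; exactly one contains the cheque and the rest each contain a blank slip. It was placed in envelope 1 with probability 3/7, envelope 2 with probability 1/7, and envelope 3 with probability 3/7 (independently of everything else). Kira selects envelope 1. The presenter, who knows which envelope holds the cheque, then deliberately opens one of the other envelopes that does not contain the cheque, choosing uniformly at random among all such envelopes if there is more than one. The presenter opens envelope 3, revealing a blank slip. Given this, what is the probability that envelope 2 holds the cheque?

2/5

Apply Bayes' rule, conditioning on where the cheque actually is.
If it is in envelope 1 (prior 3/7): the presenter has 2 equally likely choices, so probability 1/2; weight (3/7)·(1/2) = 3/14.
If it is in envelope 2 (prior 1/7): the presenter has no choice, probability 1; weight (1/7)·1 = 1/7.
If it is in envelope 3 (prior 3/7): the presenter opened envelope 3, so this case is ruled out; weight (3/7)·0 = 0.
The weights sum to 5/14.
So P(the cheque in envelope 2 | the presenter opened envelope 3) = (1/7) / (5/14) = 2/5.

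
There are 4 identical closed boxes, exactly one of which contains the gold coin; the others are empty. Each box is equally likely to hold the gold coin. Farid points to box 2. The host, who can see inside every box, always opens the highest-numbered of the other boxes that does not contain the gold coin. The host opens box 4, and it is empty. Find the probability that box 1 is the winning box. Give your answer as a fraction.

Consider each possible location of the gold coin in turn.
If it is in any of boxes 1, 2, and 3 (prior 1/4 each): box 4 is the highest-numbered option available, probability 1; weight (1/4)·1 = 1/4 each.
If it is in box 4 (prior 1/4): the host opened box 4, so this case is ruled out; weight (1/4)·0 = 0.
The weights sum to 3/4.
So P(the gold coin in box 1 | the host opened box 4) = (1/4) / (3/4) = 1/3.

1/3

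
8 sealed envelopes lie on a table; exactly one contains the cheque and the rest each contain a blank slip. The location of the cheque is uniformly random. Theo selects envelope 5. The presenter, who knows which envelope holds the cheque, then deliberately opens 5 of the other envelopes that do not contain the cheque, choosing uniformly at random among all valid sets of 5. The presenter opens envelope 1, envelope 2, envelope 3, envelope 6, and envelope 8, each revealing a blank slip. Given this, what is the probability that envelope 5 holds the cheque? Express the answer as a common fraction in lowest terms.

1/8

Condition on the true location of the cheque.
If it is in any of envelopes 1, 2, 3, 6, and 8 (prior 1/8 each): that envelope was opened and seen not to hold the prize — ruled out; weight (1/8)·0 = 0 each.
If it is in either of envelopes 4 and 7 (prior 1/8 each): the presenter has 6 equally likely choices, so probability 1/6; weight (1/8)·(1/6) = 1/48 each.
If it is in envelope 5 (prior 1/8): the presenter has 21 equally likely choices, so probability 1/21; weight (1/8)·(1/21) = 1/168.
The weights sum to 1/21.
So P(the cheque in envelope 5 | the presenter opened envelope 1, envelope 2, envelope 3, envelope 6, and envelope 8) = (1/168) / (1/21) = 1/8.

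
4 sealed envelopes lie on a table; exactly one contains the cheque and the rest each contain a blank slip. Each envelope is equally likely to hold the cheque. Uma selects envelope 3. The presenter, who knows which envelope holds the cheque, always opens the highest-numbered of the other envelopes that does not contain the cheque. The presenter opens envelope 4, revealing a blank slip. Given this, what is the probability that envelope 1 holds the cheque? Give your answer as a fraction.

1/3

Consider each possible location of the cheque in turn.
If it is in any of envelopes 1, 2, and 3 (prior 1/4 each): envelope 4 is the highest-numbered option available, probability 1; weight (1/4)·1 = 1/4 each.
If it is in envelope 4 (prior 1/4): the presenter opened envelope 4, so this case is ruled out; weight (1/4)·0 = 0.
The weights sum to 3/4.
So P(the cheque in envelope 1 | the presenter opened envelope 4) = (1/4) / (3/4) = 1/3.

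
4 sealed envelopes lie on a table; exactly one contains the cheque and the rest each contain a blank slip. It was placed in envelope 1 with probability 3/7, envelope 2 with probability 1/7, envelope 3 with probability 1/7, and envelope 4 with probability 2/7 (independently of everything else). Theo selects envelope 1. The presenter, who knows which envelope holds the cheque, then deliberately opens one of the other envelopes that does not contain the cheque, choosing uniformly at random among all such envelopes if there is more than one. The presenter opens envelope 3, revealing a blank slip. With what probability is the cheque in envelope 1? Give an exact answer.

2/5

Condition on the true location of the cheque.
If it is in envelope 1 (prior 3/7): the presenter has 3 equally likely choices, so probability 1/3; weight (3/7)·(1/3) = 1/7.
If it is in envelope 2 (prior 1/7): the presenter has 2 equally likely choices, so probability 1/2; weight (1/7)·(1/2) = 1/14.
If it is in envelope 3 (prior 1/7): the presenter opened envelope 3, so this case is ruled out; weight (1/7)·0 = 0.
If it is in envelope 4 (prior 2/7): the presenter has 2 equally likely choices, so probability 1/2; weight (2/7)·(1/2) = 1/7.
The weights sum to 5/14.
So P(the cheque in envelope 1 | the presenter opened envelope 3) = (1/7) / (5/14) = 2/5.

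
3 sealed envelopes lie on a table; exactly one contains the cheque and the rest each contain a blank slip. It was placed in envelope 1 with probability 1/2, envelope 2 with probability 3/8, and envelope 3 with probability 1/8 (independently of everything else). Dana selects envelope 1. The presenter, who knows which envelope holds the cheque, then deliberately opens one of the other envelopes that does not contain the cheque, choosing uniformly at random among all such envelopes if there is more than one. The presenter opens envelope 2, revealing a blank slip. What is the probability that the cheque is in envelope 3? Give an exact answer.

Consider each possible location of the cheque in turn.
If it is in envelope 1 (prior 1/2): the presenter has 2 equally likely choices, so probability 1/2; weight (1/2)·(1/2) = 1/4.
If it is in envelope 2 (prior 3/8): the presenter opened envelope 2, so this case is ruled out; weight (3/8)·0 = 0.
If it is in envelope 3 (prior 1/8): the presenter has no choice, probability 1; weight (1/8)·1 = 1/8.
The weights sum to 3/8.
So P(the cheque in envelope 3 | the presenter opened envelope 2) = (1/8) / (3/8) = 1/3.

1/3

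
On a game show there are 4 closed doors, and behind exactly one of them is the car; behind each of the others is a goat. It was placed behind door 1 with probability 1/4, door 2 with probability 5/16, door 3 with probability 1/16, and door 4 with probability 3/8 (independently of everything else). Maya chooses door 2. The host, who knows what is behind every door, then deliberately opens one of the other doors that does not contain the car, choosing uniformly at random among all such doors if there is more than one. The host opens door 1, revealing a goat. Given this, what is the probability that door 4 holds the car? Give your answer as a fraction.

18/31

Condition on the true location of the car.
If it is behind door 1 (prior 1/4): the host opened door 1, so this case is ruled out; weight (1/4)·0 = 0.
If it is behind door 2 (prior 5/16): the host has 3 equally likely choices, so probability 1/3; weight (5/16)·(1/3) = 5/48.
If it is behind door 3 (prior 1/16): the host has 2 equally likely choices, so probability 1/2; weight (1/16)·(1/2) = 1/32.
If it is behind door 4 (prior 3/8): the host has 2 equally likely choices, so probability 1/2; weight (3/8)·(1/2) = 3/16.
The weights sum to 31/96.
So P(the car behind door 4 | the host opened door 1) = (3/16) / (31/96) = 18/31.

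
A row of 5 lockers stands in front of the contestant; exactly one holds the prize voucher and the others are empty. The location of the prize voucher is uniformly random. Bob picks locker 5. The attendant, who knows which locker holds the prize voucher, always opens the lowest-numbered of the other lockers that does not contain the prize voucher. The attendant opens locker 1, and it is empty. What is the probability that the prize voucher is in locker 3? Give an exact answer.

Apply Bayes' rule, conditioning on where the prize voucher actually is.
If it is in locker 1 (prior 1/5): the attendant opened locker 1, so this case is ruled out; weight (1/5)·0 = 0.
If it is in any of lockers 2, 3, 4, and 5 (prior 1/5 each): locker 1 is the lowest-numbered option available, probability 1; weight (1/5)·1 = 1/5 each.
The weights sum to 4/5.
So P(the prize voucher in locker 3 | the attendant opened locker 1) = (1/5) / (4/5) = 1/4.

1/4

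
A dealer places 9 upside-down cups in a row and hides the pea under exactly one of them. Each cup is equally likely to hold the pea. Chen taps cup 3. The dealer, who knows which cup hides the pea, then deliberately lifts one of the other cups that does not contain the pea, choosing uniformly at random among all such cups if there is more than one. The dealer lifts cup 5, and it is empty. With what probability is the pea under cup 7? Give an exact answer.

Apply Bayes' rule, conditioning on where the pea actually is.
If it is under any of cups 1, 2, 4, 6, 7, 8, and 9 (prior 1/9 each): the dealer has 7 equally likely choices, so probability 1/7; weight (1/9)·(1/7) = 1/63 each.
If it is under cup 3 (prior 1/9): the dealer has 8 equally likely choices, so probability 1/8; weight (1/9)·(1/8) = 1/72.
If it is under cup 5 (prior 1/9): the dealer opened cup 5, so this case is ruled out; weight (1/9)·0 = 0.
The weights sum to 1/8.
So P(the pea under cup 7 | the dealer opened cup 5) = (1/63) / (1/8) = 8/63.

8/63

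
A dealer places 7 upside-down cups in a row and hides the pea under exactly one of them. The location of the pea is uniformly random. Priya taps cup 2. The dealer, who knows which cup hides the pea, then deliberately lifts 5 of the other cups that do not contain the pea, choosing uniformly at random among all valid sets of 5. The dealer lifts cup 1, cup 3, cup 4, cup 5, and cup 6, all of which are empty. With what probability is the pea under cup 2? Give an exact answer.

Consider each possible location of the pea in turn.
If it is under any of cups 1, 3, 4, 5, and 6 (prior 1/7 each): that cup was opened and seen not to hold the prize — ruled out; weight (1/7)·0 = 0 each.
If it is under cup 2 (prior 1/7): the dealer has 6 equally likely choices, so probability 1/6; weight (1/7)·(1/6) = 1/42.
If it is under cup 7 (prior 1/7): the dealer has no choice, probability 1; weight (1/7)·1 = 1/7.
The weights sum to 1/6.
So P(the pea under cup 2 | the dealer opened cup 1, cup 3, cup 4, cup 5, and cup 6) = (1/42) / (1/6) = 1/7.

1/7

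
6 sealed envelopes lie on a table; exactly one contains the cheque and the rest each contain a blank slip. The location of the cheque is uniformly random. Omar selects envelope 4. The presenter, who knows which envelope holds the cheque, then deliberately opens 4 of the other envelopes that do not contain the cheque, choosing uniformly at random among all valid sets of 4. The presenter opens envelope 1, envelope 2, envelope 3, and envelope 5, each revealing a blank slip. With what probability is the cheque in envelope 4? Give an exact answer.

1/6

Condition on the true location of the cheque.
If it is in any of envelopes 1, 2, 3, and 5 (prior 1/6 each): that envelope was opened and seen not to hold the prize — ruled out; weight (1/6)·0 = 0 each.
If it is in envelope 4 (prior 1/6): the presenter has 5 equally likely choices, so probability 1/5; weight (1/6)·(1/5) = 1/30.
If it is in envelope 6 (prior 1/6): the presenter has no choice, probability 1; weight (1/6)·1 = 1/6.
The weights sum to 1/5.
So P(the cheque in envelope 4 | the presenter opened envelope 1, envelope 2, envelope 3, and envelope 5) = (1/30) / (1/5) = 1/6.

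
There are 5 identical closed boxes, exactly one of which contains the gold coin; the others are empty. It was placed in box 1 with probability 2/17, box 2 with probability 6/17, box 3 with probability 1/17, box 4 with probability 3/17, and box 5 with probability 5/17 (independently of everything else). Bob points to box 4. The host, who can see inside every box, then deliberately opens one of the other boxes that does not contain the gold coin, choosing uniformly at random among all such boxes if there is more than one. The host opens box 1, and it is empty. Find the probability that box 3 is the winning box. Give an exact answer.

4/57

Consider each possible location of the gold coin in turn.
If it is in box 1 (prior 2/17): the host opened box 1, so this case is ruled out; weight (2/17)·0 = 0.
If it is in box 2 (prior 6/17): the host has 3 equally likely choices, so probability 1/3; weight (6/17)·(1/3) = 2/17.
If it is in box 3 (prior 1/17): the host has 3 equally likely choices, so probability 1/3; weight (1/17)·(1/3) = 1/51.
If it is in box 4 (prior 3/17): the host has 4 equally likely choices, so probability 1/4; weight (3/17)·(1/4) = 3/68.
If it is in box 5 (prior 5/17): the host has 3 equally likely choices, so probability 1/3; weight (5/17)·(1/3) = 5/51.
The weights sum to 19/68.
So P(the gold coin in box 3 | the host opened box 1) = (1/51) / (19/68) = 4/57.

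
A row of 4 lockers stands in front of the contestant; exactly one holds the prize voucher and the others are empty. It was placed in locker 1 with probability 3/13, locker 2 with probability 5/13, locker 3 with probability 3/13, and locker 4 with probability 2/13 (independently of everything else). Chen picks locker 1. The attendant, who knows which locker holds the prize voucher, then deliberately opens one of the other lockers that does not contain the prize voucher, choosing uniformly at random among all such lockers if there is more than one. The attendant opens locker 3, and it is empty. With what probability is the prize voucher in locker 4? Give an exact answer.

2/9

Condition on the true location of the prize voucher.
If it is in locker 1 (prior 3/13): the attendant has 3 equally likely choices, so probability 1/3; weight (3/13)·(1/3) = 1/13.
If it is in locker 2 (prior 5/13): the attendant has 2 equally likely choices, so probability 1/2; weight (5/13)·(1/2) = 5/26.
If it is in locker 3 (prior 3/13): the attendant opened locker 3, so this case is ruled out; weight (3/13)·0 = 0.
If it is in locker 4 (prior 2/13): the attendant has 2 equally likely choices, so probability 1/2; weight (2/13)·(1/2) = 1/13.
The weights sum to 9/26.
So P(the prize voucher in locker 4 | the attendant opened locker 3) = (1/13) / (9/26) = 2/9.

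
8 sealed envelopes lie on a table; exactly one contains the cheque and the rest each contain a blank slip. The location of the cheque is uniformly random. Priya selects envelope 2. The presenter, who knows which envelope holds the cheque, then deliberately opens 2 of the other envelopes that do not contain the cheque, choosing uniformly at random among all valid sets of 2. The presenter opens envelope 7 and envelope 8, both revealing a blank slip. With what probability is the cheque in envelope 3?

7/40

Apply Bayes' rule, conditioning on where the cheque actually is.
If it is in any of envelopes 1, 3, 4, 5, and 6 (prior 1/8 each): the presenter has 15 equally likely choices, so probability 1/15; weight (1/8)·(1/15) = 1/120 each.
If it is in envelope 2 (prior 1/8): the presenter has 21 equally likely choices, so probability 1/21; weight (1/8)·(1/21) = 1/168.
If it is in either of envelopes 7 and 8 (prior 1/8 each): that envelope was opened and seen not to hold the prize — ruled out; weight (1/8)·0 = 0 each.
The weights sum to 1/21.
So P(the cheque in envelope 3 | the presenter opened envelope 7 and envelope 8) = (1/120) / (1/21) = 7/40.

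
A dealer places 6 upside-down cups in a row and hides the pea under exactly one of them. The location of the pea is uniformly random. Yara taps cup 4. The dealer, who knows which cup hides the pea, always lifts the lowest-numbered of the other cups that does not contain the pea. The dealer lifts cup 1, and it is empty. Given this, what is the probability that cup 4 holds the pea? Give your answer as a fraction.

1/5

Condition on the true location of the pea.
If it is under cup 1 (prior 1/6): the dealer opened cup 1, so this case is ruled out; weight (1/6)·0 = 0.
If it is under any of cups 2, 3, 4, 5, and 6 (prior 1/6 each): cup 1 is the lowest-numbered option available, probability 1; weight (1/6)·1 = 1/6 each.
The weights sum to 5/6.
So P(the pea under cup 4 | the dealer opened cup 1) = (1/6) / (5/6) = 1/5.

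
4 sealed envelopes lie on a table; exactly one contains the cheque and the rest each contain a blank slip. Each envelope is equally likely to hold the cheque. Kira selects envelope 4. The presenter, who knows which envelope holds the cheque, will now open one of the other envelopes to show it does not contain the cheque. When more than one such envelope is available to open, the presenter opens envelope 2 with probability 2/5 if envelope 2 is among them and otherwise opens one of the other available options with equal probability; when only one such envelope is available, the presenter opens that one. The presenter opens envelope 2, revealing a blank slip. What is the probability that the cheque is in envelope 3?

1/3

Condition on the true location of the cheque.
If it is in any of envelopes 1, 3, and 4 (prior 1/4 each): envelope 2 is available, opened with probability 2/5; weight (1/4)·(2/5) = 1/10 each.
If it is in envelope 2 (prior 1/4): the presenter opened envelope 2, so this case is ruled out; weight (1/4)·0 = 0.
The weights sum to 3/10.
So P(the cheque in envelope 3 | the presenter opened envelope 2) = (1/10) / (3/10) = 1/3.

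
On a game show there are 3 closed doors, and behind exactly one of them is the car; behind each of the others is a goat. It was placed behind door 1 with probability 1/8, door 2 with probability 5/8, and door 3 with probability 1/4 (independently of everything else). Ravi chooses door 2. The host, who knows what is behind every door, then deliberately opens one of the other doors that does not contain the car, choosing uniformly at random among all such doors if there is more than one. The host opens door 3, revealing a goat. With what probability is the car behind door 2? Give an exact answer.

Consider each possible location of the car in turn.
If it is behind door 1 (prior 1/8): the host has no choice, probability 1; weight (1/8)·1 = 1/8.
If it is behind door 2 (prior 5/8): the host has 2 equally likely choices, so probability 1/2; weight (5/8)·(1/2) = 5/16.
If it is behind door 3 (prior 1/4): the host opened door 3, so this case is ruled out; weight (1/4)·0 = 0.
The weights sum to 7/16.
So P(the car behind door 2 | the host opened door 3) = (5/16) / (7/16) = 5/7.

5/7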